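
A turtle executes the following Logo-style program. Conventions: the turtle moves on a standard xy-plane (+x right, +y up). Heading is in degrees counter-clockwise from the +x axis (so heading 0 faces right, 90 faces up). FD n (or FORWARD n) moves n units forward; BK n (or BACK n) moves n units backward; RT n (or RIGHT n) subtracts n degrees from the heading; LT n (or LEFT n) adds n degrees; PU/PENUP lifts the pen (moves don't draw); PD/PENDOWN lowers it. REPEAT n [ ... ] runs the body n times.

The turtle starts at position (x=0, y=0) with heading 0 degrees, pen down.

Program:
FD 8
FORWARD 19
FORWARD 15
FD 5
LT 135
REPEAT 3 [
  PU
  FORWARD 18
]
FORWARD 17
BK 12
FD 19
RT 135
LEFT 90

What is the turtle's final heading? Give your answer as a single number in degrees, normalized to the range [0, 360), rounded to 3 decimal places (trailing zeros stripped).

Answer: 90

Derivation:
Executing turtle program step by step:
Start: pos=(0,0), heading=0, pen down
FD 8: (0,0) -> (8,0) [heading=0, draw]
FD 19: (8,0) -> (27,0) [heading=0, draw]
FD 15: (27,0) -> (42,0) [heading=0, draw]
FD 5: (42,0) -> (47,0) [heading=0, draw]
LT 135: heading 0 -> 135
REPEAT 3 [
  -- iteration 1/3 --
  PU: pen up
  FD 18: (47,0) -> (34.272,12.728) [heading=135, move]
  -- iteration 2/3 --
  PU: pen up
  FD 18: (34.272,12.728) -> (21.544,25.456) [heading=135, move]
  -- iteration 3/3 --
  PU: pen up
  FD 18: (21.544,25.456) -> (8.816,38.184) [heading=135, move]
]
FD 17: (8.816,38.184) -> (-3.205,50.205) [heading=135, move]
BK 12: (-3.205,50.205) -> (5.281,41.719) [heading=135, move]
FD 19: (5.281,41.719) -> (-8.154,55.154) [heading=135, move]
RT 135: heading 135 -> 0
LT 90: heading 0 -> 90
Final: pos=(-8.154,55.154), heading=90, 4 segment(s) drawn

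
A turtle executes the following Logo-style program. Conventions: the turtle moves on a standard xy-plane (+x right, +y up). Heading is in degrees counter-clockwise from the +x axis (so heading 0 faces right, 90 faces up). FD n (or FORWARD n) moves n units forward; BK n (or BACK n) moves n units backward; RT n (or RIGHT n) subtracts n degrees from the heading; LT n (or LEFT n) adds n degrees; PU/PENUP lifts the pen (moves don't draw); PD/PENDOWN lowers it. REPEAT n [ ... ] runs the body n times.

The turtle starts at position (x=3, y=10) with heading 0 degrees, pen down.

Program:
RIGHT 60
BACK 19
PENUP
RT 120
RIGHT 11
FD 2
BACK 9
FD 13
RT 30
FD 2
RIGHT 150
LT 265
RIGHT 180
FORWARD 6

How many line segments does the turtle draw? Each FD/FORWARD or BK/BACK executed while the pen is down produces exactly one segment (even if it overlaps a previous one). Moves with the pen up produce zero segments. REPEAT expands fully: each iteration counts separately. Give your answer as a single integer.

Answer: 1

Derivation:
Executing turtle program step by step:
Start: pos=(3,10), heading=0, pen down
RT 60: heading 0 -> 300
BK 19: (3,10) -> (-6.5,26.454) [heading=300, draw]
PU: pen up
RT 120: heading 300 -> 180
RT 11: heading 180 -> 169
FD 2: (-6.5,26.454) -> (-8.463,26.836) [heading=169, move]
BK 9: (-8.463,26.836) -> (0.371,25.119) [heading=169, move]
FD 13: (0.371,25.119) -> (-12.39,27.599) [heading=169, move]
RT 30: heading 169 -> 139
FD 2: (-12.39,27.599) -> (-13.899,28.911) [heading=139, move]
RT 150: heading 139 -> 349
LT 265: heading 349 -> 254
RT 180: heading 254 -> 74
FD 6: (-13.899,28.911) -> (-12.245,34.679) [heading=74, move]
Final: pos=(-12.245,34.679), heading=74, 1 segment(s) drawn
Segments drawn: 1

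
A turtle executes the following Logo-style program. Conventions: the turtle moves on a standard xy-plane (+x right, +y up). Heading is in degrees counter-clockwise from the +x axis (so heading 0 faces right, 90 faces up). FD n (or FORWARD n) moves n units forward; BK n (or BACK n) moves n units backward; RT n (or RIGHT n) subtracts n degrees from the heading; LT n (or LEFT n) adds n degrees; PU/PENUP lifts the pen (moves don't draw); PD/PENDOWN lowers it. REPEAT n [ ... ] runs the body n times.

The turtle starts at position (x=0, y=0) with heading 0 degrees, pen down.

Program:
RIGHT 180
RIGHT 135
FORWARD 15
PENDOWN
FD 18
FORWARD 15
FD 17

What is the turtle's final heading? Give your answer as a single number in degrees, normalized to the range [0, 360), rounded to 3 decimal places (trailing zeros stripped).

Executing turtle program step by step:
Start: pos=(0,0), heading=0, pen down
RT 180: heading 0 -> 180
RT 135: heading 180 -> 45
FD 15: (0,0) -> (10.607,10.607) [heading=45, draw]
PD: pen down
FD 18: (10.607,10.607) -> (23.335,23.335) [heading=45, draw]
FD 15: (23.335,23.335) -> (33.941,33.941) [heading=45, draw]
FD 17: (33.941,33.941) -> (45.962,45.962) [heading=45, draw]
Final: pos=(45.962,45.962), heading=45, 4 segment(s) drawn

Answer: 45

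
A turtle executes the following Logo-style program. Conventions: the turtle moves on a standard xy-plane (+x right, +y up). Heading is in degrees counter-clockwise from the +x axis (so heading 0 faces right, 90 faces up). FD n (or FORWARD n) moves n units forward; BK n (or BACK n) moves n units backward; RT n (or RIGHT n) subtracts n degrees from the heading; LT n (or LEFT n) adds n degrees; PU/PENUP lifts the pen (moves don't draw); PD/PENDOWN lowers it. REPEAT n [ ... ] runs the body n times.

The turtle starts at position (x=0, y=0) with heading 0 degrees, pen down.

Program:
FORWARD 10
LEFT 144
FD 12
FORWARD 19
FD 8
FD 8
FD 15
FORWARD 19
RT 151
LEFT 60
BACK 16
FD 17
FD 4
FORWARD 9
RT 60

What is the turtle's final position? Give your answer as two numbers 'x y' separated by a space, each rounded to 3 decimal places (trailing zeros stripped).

Answer: -47.105 58.792

Derivation:
Executing turtle program step by step:
Start: pos=(0,0), heading=0, pen down
FD 10: (0,0) -> (10,0) [heading=0, draw]
LT 144: heading 0 -> 144
FD 12: (10,0) -> (0.292,7.053) [heading=144, draw]
FD 19: (0.292,7.053) -> (-15.08,18.221) [heading=144, draw]
FD 8: (-15.08,18.221) -> (-21.552,22.924) [heading=144, draw]
FD 8: (-21.552,22.924) -> (-28.024,27.626) [heading=144, draw]
FD 15: (-28.024,27.626) -> (-40.159,36.443) [heading=144, draw]
FD 19: (-40.159,36.443) -> (-55.53,47.611) [heading=144, draw]
RT 151: heading 144 -> 353
LT 60: heading 353 -> 53
BK 16: (-55.53,47.611) -> (-65.159,34.832) [heading=53, draw]
FD 17: (-65.159,34.832) -> (-54.929,48.409) [heading=53, draw]
FD 4: (-54.929,48.409) -> (-52.521,51.604) [heading=53, draw]
FD 9: (-52.521,51.604) -> (-47.105,58.792) [heading=53, draw]
RT 60: heading 53 -> 353
Final: pos=(-47.105,58.792), heading=353, 11 segment(s) drawn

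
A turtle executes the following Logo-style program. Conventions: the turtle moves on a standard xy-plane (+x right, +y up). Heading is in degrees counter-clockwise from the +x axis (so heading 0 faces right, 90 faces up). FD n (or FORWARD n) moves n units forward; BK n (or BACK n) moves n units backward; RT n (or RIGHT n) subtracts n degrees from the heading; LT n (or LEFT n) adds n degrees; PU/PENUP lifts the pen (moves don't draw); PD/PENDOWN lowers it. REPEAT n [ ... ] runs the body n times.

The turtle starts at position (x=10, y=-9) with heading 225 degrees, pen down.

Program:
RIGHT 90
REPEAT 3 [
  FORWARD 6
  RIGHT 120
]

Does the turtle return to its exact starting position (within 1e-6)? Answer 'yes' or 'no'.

Answer: yes

Derivation:
Executing turtle program step by step:
Start: pos=(10,-9), heading=225, pen down
RT 90: heading 225 -> 135
REPEAT 3 [
  -- iteration 1/3 --
  FD 6: (10,-9) -> (5.757,-4.757) [heading=135, draw]
  RT 120: heading 135 -> 15
  -- iteration 2/3 --
  FD 6: (5.757,-4.757) -> (11.553,-3.204) [heading=15, draw]
  RT 120: heading 15 -> 255
  -- iteration 3/3 --
  FD 6: (11.553,-3.204) -> (10,-9) [heading=255, draw]
  RT 120: heading 255 -> 135
]
Final: pos=(10,-9), heading=135, 3 segment(s) drawn

Start position: (10, -9)
Final position: (10, -9)
Distance = 0; < 1e-6 -> CLOSED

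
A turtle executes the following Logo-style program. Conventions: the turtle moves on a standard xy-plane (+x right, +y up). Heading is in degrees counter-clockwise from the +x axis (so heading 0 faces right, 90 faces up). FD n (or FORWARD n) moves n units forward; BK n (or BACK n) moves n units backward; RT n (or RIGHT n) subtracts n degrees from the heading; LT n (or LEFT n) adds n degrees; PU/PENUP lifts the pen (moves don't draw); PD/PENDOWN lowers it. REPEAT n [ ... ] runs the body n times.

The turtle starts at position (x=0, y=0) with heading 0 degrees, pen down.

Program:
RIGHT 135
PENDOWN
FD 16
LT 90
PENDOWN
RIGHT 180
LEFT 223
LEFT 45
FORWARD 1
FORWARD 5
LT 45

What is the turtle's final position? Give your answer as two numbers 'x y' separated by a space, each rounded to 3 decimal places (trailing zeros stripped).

Executing turtle program step by step:
Start: pos=(0,0), heading=0, pen down
RT 135: heading 0 -> 225
PD: pen down
FD 16: (0,0) -> (-11.314,-11.314) [heading=225, draw]
LT 90: heading 225 -> 315
PD: pen down
RT 180: heading 315 -> 135
LT 223: heading 135 -> 358
LT 45: heading 358 -> 43
FD 1: (-11.314,-11.314) -> (-10.582,-10.632) [heading=43, draw]
FD 5: (-10.582,-10.632) -> (-6.926,-7.222) [heading=43, draw]
LT 45: heading 43 -> 88
Final: pos=(-6.926,-7.222), heading=88, 3 segment(s) drawn

Answer: -6.926 -7.222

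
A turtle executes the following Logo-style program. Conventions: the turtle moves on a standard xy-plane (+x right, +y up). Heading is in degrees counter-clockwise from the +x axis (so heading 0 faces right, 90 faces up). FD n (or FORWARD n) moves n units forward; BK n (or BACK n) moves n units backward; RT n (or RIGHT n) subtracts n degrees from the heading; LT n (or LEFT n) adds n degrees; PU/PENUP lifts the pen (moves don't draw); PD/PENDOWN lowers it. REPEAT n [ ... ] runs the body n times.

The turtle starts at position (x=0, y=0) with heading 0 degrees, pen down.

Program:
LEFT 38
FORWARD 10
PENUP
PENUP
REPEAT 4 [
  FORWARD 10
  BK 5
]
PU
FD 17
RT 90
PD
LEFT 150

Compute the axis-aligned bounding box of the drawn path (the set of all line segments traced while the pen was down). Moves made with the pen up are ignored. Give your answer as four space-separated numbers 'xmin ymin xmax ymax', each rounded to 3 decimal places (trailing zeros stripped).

Executing turtle program step by step:
Start: pos=(0,0), heading=0, pen down
LT 38: heading 0 -> 38
FD 10: (0,0) -> (7.88,6.157) [heading=38, draw]
PU: pen up
PU: pen up
REPEAT 4 [
  -- iteration 1/4 --
  FD 10: (7.88,6.157) -> (15.76,12.313) [heading=38, move]
  BK 5: (15.76,12.313) -> (11.82,9.235) [heading=38, move]
  -- iteration 2/4 --
  FD 10: (11.82,9.235) -> (19.7,15.392) [heading=38, move]
  BK 5: (19.7,15.392) -> (15.76,12.313) [heading=38, move]
  -- iteration 3/4 --
  FD 10: (15.76,12.313) -> (23.64,18.47) [heading=38, move]
  BK 5: (23.64,18.47) -> (19.7,15.392) [heading=38, move]
  -- iteration 4/4 --
  FD 10: (19.7,15.392) -> (27.58,21.548) [heading=38, move]
  BK 5: (27.58,21.548) -> (23.64,18.47) [heading=38, move]
]
PU: pen up
FD 17: (23.64,18.47) -> (37.037,28.936) [heading=38, move]
RT 90: heading 38 -> 308
PD: pen down
LT 150: heading 308 -> 98
Final: pos=(37.037,28.936), heading=98, 1 segment(s) drawn

Segment endpoints: x in {0, 7.88}, y in {0, 6.157}
xmin=0, ymin=0, xmax=7.88, ymax=6.157

Answer: 0 0 7.88 6.157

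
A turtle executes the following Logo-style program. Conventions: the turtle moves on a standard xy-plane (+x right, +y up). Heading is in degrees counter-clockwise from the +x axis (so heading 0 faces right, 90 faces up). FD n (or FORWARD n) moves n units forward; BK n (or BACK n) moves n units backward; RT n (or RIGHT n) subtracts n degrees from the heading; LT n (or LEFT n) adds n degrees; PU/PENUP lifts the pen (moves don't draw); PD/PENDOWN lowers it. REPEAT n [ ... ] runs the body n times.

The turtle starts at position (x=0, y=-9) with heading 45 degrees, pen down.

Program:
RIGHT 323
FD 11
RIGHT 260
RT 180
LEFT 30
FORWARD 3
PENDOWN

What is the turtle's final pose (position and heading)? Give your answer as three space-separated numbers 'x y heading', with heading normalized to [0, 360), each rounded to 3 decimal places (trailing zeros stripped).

Answer: 4.075 3.483 32

Derivation:
Executing turtle program step by step:
Start: pos=(0,-9), heading=45, pen down
RT 323: heading 45 -> 82
FD 11: (0,-9) -> (1.531,1.893) [heading=82, draw]
RT 260: heading 82 -> 182
RT 180: heading 182 -> 2
LT 30: heading 2 -> 32
FD 3: (1.531,1.893) -> (4.075,3.483) [heading=32, draw]
PD: pen down
Final: pos=(4.075,3.483), heading=32, 2 segment(s) drawn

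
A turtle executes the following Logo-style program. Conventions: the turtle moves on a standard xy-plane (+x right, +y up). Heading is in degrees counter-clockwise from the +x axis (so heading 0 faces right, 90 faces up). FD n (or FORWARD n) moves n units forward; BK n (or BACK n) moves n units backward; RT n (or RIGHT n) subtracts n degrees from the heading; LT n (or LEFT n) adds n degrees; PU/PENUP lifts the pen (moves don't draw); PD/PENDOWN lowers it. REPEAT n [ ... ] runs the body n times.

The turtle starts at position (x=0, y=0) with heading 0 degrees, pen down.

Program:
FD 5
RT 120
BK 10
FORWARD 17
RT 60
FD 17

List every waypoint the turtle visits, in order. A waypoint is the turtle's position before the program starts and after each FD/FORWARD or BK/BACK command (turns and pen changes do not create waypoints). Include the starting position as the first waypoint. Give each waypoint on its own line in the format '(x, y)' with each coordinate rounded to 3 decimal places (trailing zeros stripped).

Executing turtle program step by step:
Start: pos=(0,0), heading=0, pen down
FD 5: (0,0) -> (5,0) [heading=0, draw]
RT 120: heading 0 -> 240
BK 10: (5,0) -> (10,8.66) [heading=240, draw]
FD 17: (10,8.66) -> (1.5,-6.062) [heading=240, draw]
RT 60: heading 240 -> 180
FD 17: (1.5,-6.062) -> (-15.5,-6.062) [heading=180, draw]
Final: pos=(-15.5,-6.062), heading=180, 4 segment(s) drawn
Waypoints (5 total):
(0, 0)
(5, 0)
(10, 8.66)
(1.5, -6.062)
(-15.5, -6.062)

Answer: (0, 0)
(5, 0)
(10, 8.66)
(1.5, -6.062)
(-15.5, -6.062)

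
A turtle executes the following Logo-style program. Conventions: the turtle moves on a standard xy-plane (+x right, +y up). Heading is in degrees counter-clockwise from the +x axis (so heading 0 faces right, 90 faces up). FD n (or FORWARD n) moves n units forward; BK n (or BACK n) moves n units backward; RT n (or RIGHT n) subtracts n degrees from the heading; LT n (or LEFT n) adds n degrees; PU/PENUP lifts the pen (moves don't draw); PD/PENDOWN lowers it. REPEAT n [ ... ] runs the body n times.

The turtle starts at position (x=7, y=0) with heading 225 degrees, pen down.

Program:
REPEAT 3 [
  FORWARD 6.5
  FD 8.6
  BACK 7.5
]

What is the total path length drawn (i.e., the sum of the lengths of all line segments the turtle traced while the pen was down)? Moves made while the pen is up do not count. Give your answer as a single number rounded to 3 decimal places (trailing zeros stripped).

Answer: 67.8

Derivation:
Executing turtle program step by step:
Start: pos=(7,0), heading=225, pen down
REPEAT 3 [
  -- iteration 1/3 --
  FD 6.5: (7,0) -> (2.404,-4.596) [heading=225, draw]
  FD 8.6: (2.404,-4.596) -> (-3.677,-10.677) [heading=225, draw]
  BK 7.5: (-3.677,-10.677) -> (1.626,-5.374) [heading=225, draw]
  -- iteration 2/3 --
  FD 6.5: (1.626,-5.374) -> (-2.97,-9.97) [heading=225, draw]
  FD 8.6: (-2.97,-9.97) -> (-9.051,-16.051) [heading=225, draw]
  BK 7.5: (-9.051,-16.051) -> (-3.748,-10.748) [heading=225, draw]
  -- iteration 3/3 --
  FD 6.5: (-3.748,-10.748) -> (-8.344,-15.344) [heading=225, draw]
  FD 8.6: (-8.344,-15.344) -> (-14.425,-21.425) [heading=225, draw]
  BK 7.5: (-14.425,-21.425) -> (-9.122,-16.122) [heading=225, draw]
]
Final: pos=(-9.122,-16.122), heading=225, 9 segment(s) drawn

Segment lengths:
  seg 1: (7,0) -> (2.404,-4.596), length = 6.5
  seg 2: (2.404,-4.596) -> (-3.677,-10.677), length = 8.6
  seg 3: (-3.677,-10.677) -> (1.626,-5.374), length = 7.5
  seg 4: (1.626,-5.374) -> (-2.97,-9.97), length = 6.5
  seg 5: (-2.97,-9.97) -> (-9.051,-16.051), length = 8.6
  seg 6: (-9.051,-16.051) -> (-3.748,-10.748), length = 7.5
  seg 7: (-3.748,-10.748) -> (-8.344,-15.344), length = 6.5
  seg 8: (-8.344,-15.344) -> (-14.425,-21.425), length = 8.6
  seg 9: (-14.425,-21.425) -> (-9.122,-16.122), length = 7.5
Total = 67.8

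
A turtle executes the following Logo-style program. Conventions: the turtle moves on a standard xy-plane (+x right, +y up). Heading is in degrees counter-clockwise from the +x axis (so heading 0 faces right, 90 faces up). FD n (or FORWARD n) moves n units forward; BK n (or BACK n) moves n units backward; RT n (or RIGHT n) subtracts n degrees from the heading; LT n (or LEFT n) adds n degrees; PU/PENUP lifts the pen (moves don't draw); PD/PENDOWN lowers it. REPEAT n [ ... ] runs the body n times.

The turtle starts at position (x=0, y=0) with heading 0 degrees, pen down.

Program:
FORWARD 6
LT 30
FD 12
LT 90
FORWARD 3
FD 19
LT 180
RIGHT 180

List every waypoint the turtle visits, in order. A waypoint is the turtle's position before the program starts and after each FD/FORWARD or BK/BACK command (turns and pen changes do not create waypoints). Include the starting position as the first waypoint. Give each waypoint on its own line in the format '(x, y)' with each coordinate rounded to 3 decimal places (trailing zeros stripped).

Answer: (0, 0)
(6, 0)
(16.392, 6)
(14.892, 8.598)
(5.392, 25.053)

Derivation:
Executing turtle program step by step:
Start: pos=(0,0), heading=0, pen down
FD 6: (0,0) -> (6,0) [heading=0, draw]
LT 30: heading 0 -> 30
FD 12: (6,0) -> (16.392,6) [heading=30, draw]
LT 90: heading 30 -> 120
FD 3: (16.392,6) -> (14.892,8.598) [heading=120, draw]
FD 19: (14.892,8.598) -> (5.392,25.053) [heading=120, draw]
LT 180: heading 120 -> 300
RT 180: heading 300 -> 120
Final: pos=(5.392,25.053), heading=120, 4 segment(s) drawn
Waypoints (5 total):
(0, 0)
(6, 0)
(16.392, 6)
(14.892, 8.598)
(5.392, 25.053)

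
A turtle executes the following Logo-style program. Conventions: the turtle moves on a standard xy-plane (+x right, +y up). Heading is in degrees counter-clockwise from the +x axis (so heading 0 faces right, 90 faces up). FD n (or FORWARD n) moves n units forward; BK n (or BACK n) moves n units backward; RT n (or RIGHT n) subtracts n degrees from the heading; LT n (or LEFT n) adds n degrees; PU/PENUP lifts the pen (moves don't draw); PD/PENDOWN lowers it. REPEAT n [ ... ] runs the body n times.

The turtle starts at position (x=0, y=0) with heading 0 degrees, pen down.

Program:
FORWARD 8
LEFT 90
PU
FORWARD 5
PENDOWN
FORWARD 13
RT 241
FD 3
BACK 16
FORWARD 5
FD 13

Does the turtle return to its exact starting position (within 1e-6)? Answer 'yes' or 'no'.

Answer: no

Derivation:
Executing turtle program step by step:
Start: pos=(0,0), heading=0, pen down
FD 8: (0,0) -> (8,0) [heading=0, draw]
LT 90: heading 0 -> 90
PU: pen up
FD 5: (8,0) -> (8,5) [heading=90, move]
PD: pen down
FD 13: (8,5) -> (8,18) [heading=90, draw]
RT 241: heading 90 -> 209
FD 3: (8,18) -> (5.376,16.546) [heading=209, draw]
BK 16: (5.376,16.546) -> (19.37,24.303) [heading=209, draw]
FD 5: (19.37,24.303) -> (14.997,21.878) [heading=209, draw]
FD 13: (14.997,21.878) -> (3.627,15.576) [heading=209, draw]
Final: pos=(3.627,15.576), heading=209, 6 segment(s) drawn

Start position: (0, 0)
Final position: (3.627, 15.576)
Distance = 15.993; >= 1e-6 -> NOT closed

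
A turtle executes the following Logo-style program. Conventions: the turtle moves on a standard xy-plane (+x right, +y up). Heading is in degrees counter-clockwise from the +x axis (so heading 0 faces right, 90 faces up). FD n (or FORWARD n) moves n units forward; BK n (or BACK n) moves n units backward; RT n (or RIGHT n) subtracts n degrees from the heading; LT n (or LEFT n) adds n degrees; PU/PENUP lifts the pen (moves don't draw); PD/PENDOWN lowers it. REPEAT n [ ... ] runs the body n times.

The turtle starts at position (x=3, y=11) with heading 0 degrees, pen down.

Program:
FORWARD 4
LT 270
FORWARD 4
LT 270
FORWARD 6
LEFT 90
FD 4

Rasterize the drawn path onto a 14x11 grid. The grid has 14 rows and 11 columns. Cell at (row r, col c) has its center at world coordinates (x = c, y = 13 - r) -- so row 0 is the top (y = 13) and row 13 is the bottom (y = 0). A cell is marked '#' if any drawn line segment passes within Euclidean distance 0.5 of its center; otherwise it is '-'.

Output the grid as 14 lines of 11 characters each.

Answer: -----------
-----------
---#####---
-------#---
-------#---
-------#---
-#######---
-#---------
-#---------
-#---------
-#---------
-----------
-----------
-----------

Derivation:
Segment 0: (3,11) -> (7,11)
Segment 1: (7,11) -> (7,7)
Segment 2: (7,7) -> (1,7)
Segment 3: (1,7) -> (1,3)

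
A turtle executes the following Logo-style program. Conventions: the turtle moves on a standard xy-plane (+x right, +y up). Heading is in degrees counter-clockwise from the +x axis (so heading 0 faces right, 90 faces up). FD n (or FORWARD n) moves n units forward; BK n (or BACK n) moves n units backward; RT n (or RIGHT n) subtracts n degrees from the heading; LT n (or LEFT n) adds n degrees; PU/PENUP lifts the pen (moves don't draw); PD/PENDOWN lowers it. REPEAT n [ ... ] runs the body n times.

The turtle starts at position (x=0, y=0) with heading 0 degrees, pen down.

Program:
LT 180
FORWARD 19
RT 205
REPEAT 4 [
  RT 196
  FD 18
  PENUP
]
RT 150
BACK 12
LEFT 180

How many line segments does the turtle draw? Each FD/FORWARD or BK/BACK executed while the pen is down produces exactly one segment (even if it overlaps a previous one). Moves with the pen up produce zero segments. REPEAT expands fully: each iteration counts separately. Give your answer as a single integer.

Executing turtle program step by step:
Start: pos=(0,0), heading=0, pen down
LT 180: heading 0 -> 180
FD 19: (0,0) -> (-19,0) [heading=180, draw]
RT 205: heading 180 -> 335
REPEAT 4 [
  -- iteration 1/4 --
  RT 196: heading 335 -> 139
  FD 18: (-19,0) -> (-32.585,11.809) [heading=139, draw]
  PU: pen up
  -- iteration 2/4 --
  RT 196: heading 139 -> 303
  FD 18: (-32.585,11.809) -> (-22.781,-3.287) [heading=303, move]
  PU: pen up
  -- iteration 3/4 --
  RT 196: heading 303 -> 107
  FD 18: (-22.781,-3.287) -> (-28.044,13.926) [heading=107, move]
  PU: pen up
  -- iteration 4/4 --
  RT 196: heading 107 -> 271
  FD 18: (-28.044,13.926) -> (-27.73,-4.071) [heading=271, move]
  PU: pen up
]
RT 150: heading 271 -> 121
BK 12: (-27.73,-4.071) -> (-21.549,-14.357) [heading=121, move]
LT 180: heading 121 -> 301
Final: pos=(-21.549,-14.357), heading=301, 2 segment(s) drawn
Segments drawn: 2

Answer: 2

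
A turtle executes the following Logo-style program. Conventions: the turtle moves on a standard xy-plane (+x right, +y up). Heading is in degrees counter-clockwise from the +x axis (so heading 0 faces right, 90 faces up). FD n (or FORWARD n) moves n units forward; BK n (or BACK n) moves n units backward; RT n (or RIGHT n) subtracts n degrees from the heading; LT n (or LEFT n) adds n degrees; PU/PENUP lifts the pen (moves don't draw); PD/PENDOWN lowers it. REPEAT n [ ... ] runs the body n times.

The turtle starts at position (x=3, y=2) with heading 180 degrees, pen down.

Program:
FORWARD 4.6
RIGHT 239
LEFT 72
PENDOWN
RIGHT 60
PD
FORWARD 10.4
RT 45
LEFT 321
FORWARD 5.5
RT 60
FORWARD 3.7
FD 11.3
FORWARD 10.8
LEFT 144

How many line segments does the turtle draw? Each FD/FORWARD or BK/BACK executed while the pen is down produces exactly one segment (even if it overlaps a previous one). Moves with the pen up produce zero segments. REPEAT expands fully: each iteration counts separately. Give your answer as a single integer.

Executing turtle program step by step:
Start: pos=(3,2), heading=180, pen down
FD 4.6: (3,2) -> (-1.6,2) [heading=180, draw]
RT 239: heading 180 -> 301
LT 72: heading 301 -> 13
PD: pen down
RT 60: heading 13 -> 313
PD: pen down
FD 10.4: (-1.6,2) -> (5.493,-5.606) [heading=313, draw]
RT 45: heading 313 -> 268
LT 321: heading 268 -> 229
FD 5.5: (5.493,-5.606) -> (1.884,-9.757) [heading=229, draw]
RT 60: heading 229 -> 169
FD 3.7: (1.884,-9.757) -> (-1.748,-9.051) [heading=169, draw]
FD 11.3: (-1.748,-9.051) -> (-12.84,-6.895) [heading=169, draw]
FD 10.8: (-12.84,-6.895) -> (-23.442,-4.834) [heading=169, draw]
LT 144: heading 169 -> 313
Final: pos=(-23.442,-4.834), heading=313, 6 segment(s) drawn
Segments drawn: 6

Answer: 6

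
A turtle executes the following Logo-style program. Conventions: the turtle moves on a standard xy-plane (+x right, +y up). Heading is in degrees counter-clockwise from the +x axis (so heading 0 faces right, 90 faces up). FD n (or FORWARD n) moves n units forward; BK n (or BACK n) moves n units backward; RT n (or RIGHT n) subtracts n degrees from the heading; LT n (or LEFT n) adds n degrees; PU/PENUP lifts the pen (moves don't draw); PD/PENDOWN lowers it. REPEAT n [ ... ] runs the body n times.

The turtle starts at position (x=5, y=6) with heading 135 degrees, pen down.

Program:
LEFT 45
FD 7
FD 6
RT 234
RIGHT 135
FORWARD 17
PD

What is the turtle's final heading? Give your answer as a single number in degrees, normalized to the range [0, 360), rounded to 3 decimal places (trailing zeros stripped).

Answer: 171

Derivation:
Executing turtle program step by step:
Start: pos=(5,6), heading=135, pen down
LT 45: heading 135 -> 180
FD 7: (5,6) -> (-2,6) [heading=180, draw]
FD 6: (-2,6) -> (-8,6) [heading=180, draw]
RT 234: heading 180 -> 306
RT 135: heading 306 -> 171
FD 17: (-8,6) -> (-24.791,8.659) [heading=171, draw]
PD: pen down
Final: pos=(-24.791,8.659), heading=171, 3 segment(s) drawn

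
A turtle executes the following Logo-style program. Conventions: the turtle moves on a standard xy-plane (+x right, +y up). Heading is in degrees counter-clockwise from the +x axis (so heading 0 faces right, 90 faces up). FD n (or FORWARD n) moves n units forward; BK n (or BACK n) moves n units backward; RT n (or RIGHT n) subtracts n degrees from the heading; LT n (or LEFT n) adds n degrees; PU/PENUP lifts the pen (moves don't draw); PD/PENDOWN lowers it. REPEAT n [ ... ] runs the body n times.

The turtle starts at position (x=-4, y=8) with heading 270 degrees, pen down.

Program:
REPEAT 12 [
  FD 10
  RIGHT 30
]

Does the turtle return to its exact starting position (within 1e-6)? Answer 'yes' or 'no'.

Executing turtle program step by step:
Start: pos=(-4,8), heading=270, pen down
REPEAT 12 [
  -- iteration 1/12 --
  FD 10: (-4,8) -> (-4,-2) [heading=270, draw]
  RT 30: heading 270 -> 240
  -- iteration 2/12 --
  FD 10: (-4,-2) -> (-9,-10.66) [heading=240, draw]
  RT 30: heading 240 -> 210
  -- iteration 3/12 --
  FD 10: (-9,-10.66) -> (-17.66,-15.66) [heading=210, draw]
  RT 30: heading 210 -> 180
  -- iteration 4/12 --
  FD 10: (-17.66,-15.66) -> (-27.66,-15.66) [heading=180, draw]
  RT 30: heading 180 -> 150
  -- iteration 5/12 --
  FD 10: (-27.66,-15.66) -> (-36.321,-10.66) [heading=150, draw]
  RT 30: heading 150 -> 120
  -- iteration 6/12 --
  FD 10: (-36.321,-10.66) -> (-41.321,-2) [heading=120, draw]
  RT 30: heading 120 -> 90
  -- iteration 7/12 --
  FD 10: (-41.321,-2) -> (-41.321,8) [heading=90, draw]
  RT 30: heading 90 -> 60
  -- iteration 8/12 --
  FD 10: (-41.321,8) -> (-36.321,16.66) [heading=60, draw]
  RT 30: heading 60 -> 30
  -- iteration 9/12 --
  FD 10: (-36.321,16.66) -> (-27.66,21.66) [heading=30, draw]
  RT 30: heading 30 -> 0
  -- iteration 10/12 --
  FD 10: (-27.66,21.66) -> (-17.66,21.66) [heading=0, draw]
  RT 30: heading 0 -> 330
  -- iteration 11/12 --
  FD 10: (-17.66,21.66) -> (-9,16.66) [heading=330, draw]
  RT 30: heading 330 -> 300
  -- iteration 12/12 --
  FD 10: (-9,16.66) -> (-4,8) [heading=300, draw]
  RT 30: heading 300 -> 270
]
Final: pos=(-4,8), heading=270, 12 segment(s) drawn

Start position: (-4, 8)
Final position: (-4, 8)
Distance = 0; < 1e-6 -> CLOSED

Answer: yes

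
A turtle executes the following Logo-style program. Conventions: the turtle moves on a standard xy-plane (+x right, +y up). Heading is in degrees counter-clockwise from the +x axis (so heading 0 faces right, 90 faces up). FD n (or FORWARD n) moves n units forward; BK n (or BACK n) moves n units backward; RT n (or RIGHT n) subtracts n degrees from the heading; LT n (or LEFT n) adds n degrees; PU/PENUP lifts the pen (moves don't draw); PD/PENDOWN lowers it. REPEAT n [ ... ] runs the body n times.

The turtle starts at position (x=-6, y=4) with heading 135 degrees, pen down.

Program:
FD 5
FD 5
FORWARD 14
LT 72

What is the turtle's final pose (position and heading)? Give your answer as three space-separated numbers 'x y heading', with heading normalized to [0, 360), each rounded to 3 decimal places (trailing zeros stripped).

Answer: -22.971 20.971 207

Derivation:
Executing turtle program step by step:
Start: pos=(-6,4), heading=135, pen down
FD 5: (-6,4) -> (-9.536,7.536) [heading=135, draw]
FD 5: (-9.536,7.536) -> (-13.071,11.071) [heading=135, draw]
FD 14: (-13.071,11.071) -> (-22.971,20.971) [heading=135, draw]
LT 72: heading 135 -> 207
Final: pos=(-22.971,20.971), heading=207, 3 segment(s) drawn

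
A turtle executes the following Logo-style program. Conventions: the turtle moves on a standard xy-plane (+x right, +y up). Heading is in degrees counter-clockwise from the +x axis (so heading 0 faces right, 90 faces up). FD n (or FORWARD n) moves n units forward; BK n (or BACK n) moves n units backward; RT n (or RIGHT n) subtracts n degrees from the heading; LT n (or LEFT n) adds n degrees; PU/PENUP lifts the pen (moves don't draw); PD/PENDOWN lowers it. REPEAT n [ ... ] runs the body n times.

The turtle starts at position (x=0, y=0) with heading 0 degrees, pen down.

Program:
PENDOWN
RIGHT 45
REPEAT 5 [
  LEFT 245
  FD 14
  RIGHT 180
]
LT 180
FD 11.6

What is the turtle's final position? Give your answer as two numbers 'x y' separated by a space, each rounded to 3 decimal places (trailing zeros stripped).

Answer: 4.771 7.506

Derivation:
Executing turtle program step by step:
Start: pos=(0,0), heading=0, pen down
PD: pen down
RT 45: heading 0 -> 315
REPEAT 5 [
  -- iteration 1/5 --
  LT 245: heading 315 -> 200
  FD 14: (0,0) -> (-13.156,-4.788) [heading=200, draw]
  RT 180: heading 200 -> 20
  -- iteration 2/5 --
  LT 245: heading 20 -> 265
  FD 14: (-13.156,-4.788) -> (-14.376,-18.735) [heading=265, draw]
  RT 180: heading 265 -> 85
  -- iteration 3/5 --
  LT 245: heading 85 -> 330
  FD 14: (-14.376,-18.735) -> (-2.252,-25.735) [heading=330, draw]
  RT 180: heading 330 -> 150
  -- iteration 4/5 --
  LT 245: heading 150 -> 35
  FD 14: (-2.252,-25.735) -> (9.217,-17.705) [heading=35, draw]
  RT 180: heading 35 -> 215
  -- iteration 5/5 --
  LT 245: heading 215 -> 100
  FD 14: (9.217,-17.705) -> (6.786,-3.918) [heading=100, draw]
  RT 180: heading 100 -> 280
]
LT 180: heading 280 -> 100
FD 11.6: (6.786,-3.918) -> (4.771,7.506) [heading=100, draw]
Final: pos=(4.771,7.506), heading=100, 6 segment(s) drawn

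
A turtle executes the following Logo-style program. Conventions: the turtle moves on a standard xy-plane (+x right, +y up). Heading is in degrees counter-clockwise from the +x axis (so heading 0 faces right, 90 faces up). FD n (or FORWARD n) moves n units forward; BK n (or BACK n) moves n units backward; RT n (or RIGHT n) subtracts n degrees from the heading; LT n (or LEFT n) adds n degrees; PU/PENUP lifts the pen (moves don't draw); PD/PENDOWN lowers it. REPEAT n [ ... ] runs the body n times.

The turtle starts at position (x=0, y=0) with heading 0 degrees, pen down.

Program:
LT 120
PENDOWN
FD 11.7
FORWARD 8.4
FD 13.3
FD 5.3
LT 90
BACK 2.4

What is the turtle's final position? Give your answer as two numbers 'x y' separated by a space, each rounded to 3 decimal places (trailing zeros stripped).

Executing turtle program step by step:
Start: pos=(0,0), heading=0, pen down
LT 120: heading 0 -> 120
PD: pen down
FD 11.7: (0,0) -> (-5.85,10.132) [heading=120, draw]
FD 8.4: (-5.85,10.132) -> (-10.05,17.407) [heading=120, draw]
FD 13.3: (-10.05,17.407) -> (-16.7,28.925) [heading=120, draw]
FD 5.3: (-16.7,28.925) -> (-19.35,33.515) [heading=120, draw]
LT 90: heading 120 -> 210
BK 2.4: (-19.35,33.515) -> (-17.272,34.715) [heading=210, draw]
Final: pos=(-17.272,34.715), heading=210, 5 segment(s) drawn

Answer: -17.272 34.715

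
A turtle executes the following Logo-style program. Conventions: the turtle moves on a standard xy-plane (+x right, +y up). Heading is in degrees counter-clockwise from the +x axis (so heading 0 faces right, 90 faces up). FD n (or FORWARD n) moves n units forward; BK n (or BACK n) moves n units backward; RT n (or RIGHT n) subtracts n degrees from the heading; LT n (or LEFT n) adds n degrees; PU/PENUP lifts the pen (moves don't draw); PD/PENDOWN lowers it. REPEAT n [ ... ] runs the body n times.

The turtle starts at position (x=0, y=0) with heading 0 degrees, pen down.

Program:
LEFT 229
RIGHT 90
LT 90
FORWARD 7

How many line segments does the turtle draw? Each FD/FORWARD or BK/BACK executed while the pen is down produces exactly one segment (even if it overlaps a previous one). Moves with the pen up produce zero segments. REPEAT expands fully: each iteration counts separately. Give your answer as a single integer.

Answer: 1

Derivation:
Executing turtle program step by step:
Start: pos=(0,0), heading=0, pen down
LT 229: heading 0 -> 229
RT 90: heading 229 -> 139
LT 90: heading 139 -> 229
FD 7: (0,0) -> (-4.592,-5.283) [heading=229, draw]
Final: pos=(-4.592,-5.283), heading=229, 1 segment(s) drawn
Segments drawn: 1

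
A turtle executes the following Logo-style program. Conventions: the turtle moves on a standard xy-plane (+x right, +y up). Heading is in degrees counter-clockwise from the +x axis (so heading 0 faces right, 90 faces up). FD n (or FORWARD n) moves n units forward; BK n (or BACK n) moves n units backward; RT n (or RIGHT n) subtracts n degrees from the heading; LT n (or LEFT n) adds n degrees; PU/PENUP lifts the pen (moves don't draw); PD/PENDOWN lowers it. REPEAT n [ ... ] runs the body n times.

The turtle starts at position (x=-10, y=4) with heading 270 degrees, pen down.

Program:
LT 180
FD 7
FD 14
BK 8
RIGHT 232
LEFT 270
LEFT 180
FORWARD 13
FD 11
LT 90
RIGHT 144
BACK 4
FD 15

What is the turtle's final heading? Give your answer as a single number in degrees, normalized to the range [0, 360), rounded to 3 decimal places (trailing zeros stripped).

Answer: 254

Derivation:
Executing turtle program step by step:
Start: pos=(-10,4), heading=270, pen down
LT 180: heading 270 -> 90
FD 7: (-10,4) -> (-10,11) [heading=90, draw]
FD 14: (-10,11) -> (-10,25) [heading=90, draw]
BK 8: (-10,25) -> (-10,17) [heading=90, draw]
RT 232: heading 90 -> 218
LT 270: heading 218 -> 128
LT 180: heading 128 -> 308
FD 13: (-10,17) -> (-1.996,6.756) [heading=308, draw]
FD 11: (-1.996,6.756) -> (4.776,-1.912) [heading=308, draw]
LT 90: heading 308 -> 38
RT 144: heading 38 -> 254
BK 4: (4.776,-1.912) -> (5.878,1.933) [heading=254, draw]
FD 15: (5.878,1.933) -> (1.744,-12.486) [heading=254, draw]
Final: pos=(1.744,-12.486), heading=254, 7 segment(s) drawn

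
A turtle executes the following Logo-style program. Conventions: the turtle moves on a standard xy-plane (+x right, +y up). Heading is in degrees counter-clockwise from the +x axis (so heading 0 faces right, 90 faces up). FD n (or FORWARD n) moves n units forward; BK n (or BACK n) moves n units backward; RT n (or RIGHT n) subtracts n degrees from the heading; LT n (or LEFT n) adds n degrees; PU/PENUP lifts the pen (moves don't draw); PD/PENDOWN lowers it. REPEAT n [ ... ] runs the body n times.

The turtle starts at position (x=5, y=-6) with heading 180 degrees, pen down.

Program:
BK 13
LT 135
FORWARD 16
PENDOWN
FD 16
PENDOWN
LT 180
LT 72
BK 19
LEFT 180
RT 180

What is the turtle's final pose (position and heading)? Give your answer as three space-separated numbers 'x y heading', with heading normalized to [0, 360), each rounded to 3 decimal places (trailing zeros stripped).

Executing turtle program step by step:
Start: pos=(5,-6), heading=180, pen down
BK 13: (5,-6) -> (18,-6) [heading=180, draw]
LT 135: heading 180 -> 315
FD 16: (18,-6) -> (29.314,-17.314) [heading=315, draw]
PD: pen down
FD 16: (29.314,-17.314) -> (40.627,-28.627) [heading=315, draw]
PD: pen down
LT 180: heading 315 -> 135
LT 72: heading 135 -> 207
BK 19: (40.627,-28.627) -> (57.557,-20.002) [heading=207, draw]
LT 180: heading 207 -> 27
RT 180: heading 27 -> 207
Final: pos=(57.557,-20.002), heading=207, 4 segment(s) drawn

Answer: 57.557 -20.002 207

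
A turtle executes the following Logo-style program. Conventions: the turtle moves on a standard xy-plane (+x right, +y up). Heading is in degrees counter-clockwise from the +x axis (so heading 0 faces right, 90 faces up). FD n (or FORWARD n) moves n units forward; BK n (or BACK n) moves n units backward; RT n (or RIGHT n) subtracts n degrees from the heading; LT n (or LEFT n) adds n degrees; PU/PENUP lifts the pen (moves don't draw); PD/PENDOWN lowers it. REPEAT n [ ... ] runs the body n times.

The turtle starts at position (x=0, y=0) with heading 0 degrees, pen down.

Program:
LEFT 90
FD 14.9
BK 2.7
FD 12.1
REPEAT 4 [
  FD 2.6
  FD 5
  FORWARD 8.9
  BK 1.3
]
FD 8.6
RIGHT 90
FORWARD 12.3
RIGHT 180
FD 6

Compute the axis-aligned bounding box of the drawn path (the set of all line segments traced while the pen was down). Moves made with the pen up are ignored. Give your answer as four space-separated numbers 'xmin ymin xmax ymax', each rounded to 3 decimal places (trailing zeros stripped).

Answer: 0 0 12.3 93.7

Derivation:
Executing turtle program step by step:
Start: pos=(0,0), heading=0, pen down
LT 90: heading 0 -> 90
FD 14.9: (0,0) -> (0,14.9) [heading=90, draw]
BK 2.7: (0,14.9) -> (0,12.2) [heading=90, draw]
FD 12.1: (0,12.2) -> (0,24.3) [heading=90, draw]
REPEAT 4 [
  -- iteration 1/4 --
  FD 2.6: (0,24.3) -> (0,26.9) [heading=90, draw]
  FD 5: (0,26.9) -> (0,31.9) [heading=90, draw]
  FD 8.9: (0,31.9) -> (0,40.8) [heading=90, draw]
  BK 1.3: (0,40.8) -> (0,39.5) [heading=90, draw]
  -- iteration 2/4 --
  FD 2.6: (0,39.5) -> (0,42.1) [heading=90, draw]
  FD 5: (0,42.1) -> (0,47.1) [heading=90, draw]
  FD 8.9: (0,47.1) -> (0,56) [heading=90, draw]
  BK 1.3: (0,56) -> (0,54.7) [heading=90, draw]
  -- iteration 3/4 --
  FD 2.6: (0,54.7) -> (0,57.3) [heading=90, draw]
  FD 5: (0,57.3) -> (0,62.3) [heading=90, draw]
  FD 8.9: (0,62.3) -> (0,71.2) [heading=90, draw]
  BK 1.3: (0,71.2) -> (0,69.9) [heading=90, draw]
  -- iteration 4/4 --
  FD 2.6: (0,69.9) -> (0,72.5) [heading=90, draw]
  FD 5: (0,72.5) -> (0,77.5) [heading=90, draw]
  FD 8.9: (0,77.5) -> (0,86.4) [heading=90, draw]
  BK 1.3: (0,86.4) -> (0,85.1) [heading=90, draw]
]
FD 8.6: (0,85.1) -> (0,93.7) [heading=90, draw]
RT 90: heading 90 -> 0
FD 12.3: (0,93.7) -> (12.3,93.7) [heading=0, draw]
RT 180: heading 0 -> 180
FD 6: (12.3,93.7) -> (6.3,93.7) [heading=180, draw]
Final: pos=(6.3,93.7), heading=180, 22 segment(s) drawn

Segment endpoints: x in {0, 0, 0, 0, 0, 0, 0, 0, 0, 0, 0, 0, 0, 0, 0, 0, 0, 0, 0, 0, 0, 6.3, 12.3}, y in {0, 12.2, 14.9, 24.3, 26.9, 31.9, 39.5, 40.8, 42.1, 47.1, 54.7, 56, 57.3, 62.3, 69.9, 71.2, 72.5, 77.5, 85.1, 86.4, 93.7}
xmin=0, ymin=0, xmax=12.3, ymax=93.7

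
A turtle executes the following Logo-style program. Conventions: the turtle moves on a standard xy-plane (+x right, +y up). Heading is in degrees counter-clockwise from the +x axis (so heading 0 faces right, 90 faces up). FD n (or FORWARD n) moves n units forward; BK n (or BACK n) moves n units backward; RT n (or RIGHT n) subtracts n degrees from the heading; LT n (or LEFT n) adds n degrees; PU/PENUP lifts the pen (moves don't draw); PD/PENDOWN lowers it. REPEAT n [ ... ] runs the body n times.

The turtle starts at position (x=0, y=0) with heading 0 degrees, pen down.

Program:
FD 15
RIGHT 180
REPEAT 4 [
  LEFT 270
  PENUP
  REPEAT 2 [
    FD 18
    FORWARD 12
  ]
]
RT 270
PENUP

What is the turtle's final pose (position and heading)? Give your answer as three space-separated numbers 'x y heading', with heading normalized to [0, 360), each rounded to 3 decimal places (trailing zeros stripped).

Executing turtle program step by step:
Start: pos=(0,0), heading=0, pen down
FD 15: (0,0) -> (15,0) [heading=0, draw]
RT 180: heading 0 -> 180
REPEAT 4 [
  -- iteration 1/4 --
  LT 270: heading 180 -> 90
  PU: pen up
  REPEAT 2 [
    -- iteration 1/2 --
    FD 18: (15,0) -> (15,18) [heading=90, move]
    FD 12: (15,18) -> (15,30) [heading=90, move]
    -- iteration 2/2 --
    FD 18: (15,30) -> (15,48) [heading=90, move]
    FD 12: (15,48) -> (15,60) [heading=90, move]
  ]
  -- iteration 2/4 --
  LT 270: heading 90 -> 0
  PU: pen up
  REPEAT 2 [
    -- iteration 1/2 --
    FD 18: (15,60) -> (33,60) [heading=0, move]
    FD 12: (33,60) -> (45,60) [heading=0, move]
    -- iteration 2/2 --
    FD 18: (45,60) -> (63,60) [heading=0, move]
    FD 12: (63,60) -> (75,60) [heading=0, move]
  ]
  -- iteration 3/4 --
  LT 270: heading 0 -> 270
  PU: pen up
  REPEAT 2 [
    -- iteration 1/2 --
    FD 18: (75,60) -> (75,42) [heading=270, move]
    FD 12: (75,42) -> (75,30) [heading=270, move]
    -- iteration 2/2 --
    FD 18: (75,30) -> (75,12) [heading=270, move]
    FD 12: (75,12) -> (75,0) [heading=270, move]
  ]
  -- iteration 4/4 --
  LT 270: heading 270 -> 180
  PU: pen up
  REPEAT 2 [
    -- iteration 1/2 --
    FD 18: (75,0) -> (57,0) [heading=180, move]
    FD 12: (57,0) -> (45,0) [heading=180, move]
    -- iteration 2/2 --
    FD 18: (45,0) -> (27,0) [heading=180, move]
    FD 12: (27,0) -> (15,0) [heading=180, move]
  ]
]
RT 270: heading 180 -> 270
PU: pen up
Final: pos=(15,0), heading=270, 1 segment(s) drawn

Answer: 15 0 270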